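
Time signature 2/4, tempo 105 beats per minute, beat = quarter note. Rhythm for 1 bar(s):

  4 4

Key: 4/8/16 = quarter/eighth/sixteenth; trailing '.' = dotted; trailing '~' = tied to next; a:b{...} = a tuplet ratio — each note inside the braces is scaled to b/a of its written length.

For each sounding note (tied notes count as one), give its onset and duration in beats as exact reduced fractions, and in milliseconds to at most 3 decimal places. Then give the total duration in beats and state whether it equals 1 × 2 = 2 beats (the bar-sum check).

1) 0.0ms=0b +571.429ms=1b
2) 571.429ms=1b +571.429ms=1b
Σ=2b of 2 (105bpm 2/4) — PASS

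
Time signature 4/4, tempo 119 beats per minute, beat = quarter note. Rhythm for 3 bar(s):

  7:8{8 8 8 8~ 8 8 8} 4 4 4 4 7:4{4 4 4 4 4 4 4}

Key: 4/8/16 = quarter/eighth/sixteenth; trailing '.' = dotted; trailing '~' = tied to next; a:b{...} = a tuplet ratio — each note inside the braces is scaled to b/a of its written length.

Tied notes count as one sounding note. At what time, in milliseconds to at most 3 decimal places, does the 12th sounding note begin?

note 12 onset = 60/7b = 4321.729ms

1. 0.0ms @ 0 + 288.115ms (4/7)
2. 288.115ms @ 4/7 + 288.115ms (4/7)
3. 576.23ms @ 8/7 + 288.115ms (4/7)
4. 864.346ms @ 12/7 + 576.23ms (8/7)
5. 1440.576ms @ 20/7 + 288.115ms (4/7)
6. 1728.691ms @ 24/7 + 288.115ms (4/7)
7. 2016.807ms @ 4 + 504.202ms (1)
8. 2521.008ms @ 5 + 504.202ms (1)
9. 3025.21ms @ 6 + 504.202ms (1)
10. 3529.412ms @ 7 + 504.202ms (1)
11. 4033.613ms @ 8 + 288.115ms (4/7)
12. 4321.729ms @ 60/7 + 288.115ms (4/7)
13. 4609.844ms @ 64/7 + 288.115ms (4/7)
14. 4897.959ms @ 68/7 + 288.115ms (4/7)
15. 5186.074ms @ 72/7 + 288.115ms (4/7)
16. 5474.19ms @ 76/7 + 288.115ms (4/7)
17. 5762.305ms @ 80/7 + 288.115ms (4/7)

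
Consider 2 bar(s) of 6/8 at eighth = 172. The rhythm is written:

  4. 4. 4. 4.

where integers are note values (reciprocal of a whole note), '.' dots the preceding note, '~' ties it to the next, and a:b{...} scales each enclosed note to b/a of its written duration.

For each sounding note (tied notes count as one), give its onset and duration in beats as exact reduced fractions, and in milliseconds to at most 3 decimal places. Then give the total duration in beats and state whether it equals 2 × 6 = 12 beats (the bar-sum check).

1) 0.0ms=0b +1046.512ms=3b
2) 1046.512ms=3b +1046.512ms=3b
3) 2093.023ms=6b +1046.512ms=3b
4) 3139.535ms=9b +1046.512ms=3b
Σ=12b of 12 (172bpm 6/8) — PASS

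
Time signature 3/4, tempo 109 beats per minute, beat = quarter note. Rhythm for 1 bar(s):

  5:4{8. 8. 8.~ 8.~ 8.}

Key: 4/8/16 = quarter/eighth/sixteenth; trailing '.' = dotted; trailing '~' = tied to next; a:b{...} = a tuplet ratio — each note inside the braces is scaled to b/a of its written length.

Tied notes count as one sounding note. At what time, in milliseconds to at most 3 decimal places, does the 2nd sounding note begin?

note 2 onset = 3/5b = 330.275ms

1. 0.0ms @ 0 + 330.275ms (3/5)
2. 330.275ms @ 3/5 + 330.275ms (3/5)
3. 660.55ms @ 6/5 + 990.826ms (9/5)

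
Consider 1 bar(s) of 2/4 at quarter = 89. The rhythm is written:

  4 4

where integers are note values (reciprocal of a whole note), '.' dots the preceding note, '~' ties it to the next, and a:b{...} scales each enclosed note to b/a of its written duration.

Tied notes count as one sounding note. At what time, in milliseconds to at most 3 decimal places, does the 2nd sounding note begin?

note 2 onset = 1b = 674.157ms

1. 0.0ms @ 0 + 674.157ms (1)
2. 674.157ms @ 1 + 674.157ms (1)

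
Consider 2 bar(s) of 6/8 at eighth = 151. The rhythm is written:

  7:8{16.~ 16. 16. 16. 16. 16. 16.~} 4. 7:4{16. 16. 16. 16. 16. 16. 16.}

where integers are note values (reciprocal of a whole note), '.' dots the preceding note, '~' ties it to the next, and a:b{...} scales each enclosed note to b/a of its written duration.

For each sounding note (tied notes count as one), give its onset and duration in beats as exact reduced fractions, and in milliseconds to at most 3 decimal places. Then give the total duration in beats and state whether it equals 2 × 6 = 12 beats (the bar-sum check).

1) 0.0ms=0b +681.173ms=12/7b
2) 681.173ms=12/7b +340.587ms=6/7b
3) 1021.76ms=18/7b +340.587ms=6/7b
4) 1362.346ms=24/7b +340.587ms=6/7b
5) 1702.933ms=30/7b +340.587ms=6/7b
6) 2043.519ms=36/7b +1532.64ms=27/7b
7) 3576.159ms=9b +170.293ms=3/7b
8) 3746.452ms=66/7b +170.293ms=3/7b
9) 3916.746ms=69/7b +170.293ms=3/7b
10) 4087.039ms=72/7b +170.293ms=3/7b
11) 4257.332ms=75/7b +170.293ms=3/7b
12) 4427.625ms=78/7b +170.293ms=3/7b
13) 4597.919ms=81/7b +170.293ms=3/7b
Σ=12b of 12 (151bpm 6/8) — PASS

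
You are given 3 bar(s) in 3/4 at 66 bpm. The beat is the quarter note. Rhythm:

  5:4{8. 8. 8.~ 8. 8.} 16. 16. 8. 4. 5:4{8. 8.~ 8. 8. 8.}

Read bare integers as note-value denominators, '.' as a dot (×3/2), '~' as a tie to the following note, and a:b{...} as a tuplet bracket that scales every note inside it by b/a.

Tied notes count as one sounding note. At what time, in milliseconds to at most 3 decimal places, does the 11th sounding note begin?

note 11 onset = 39/5b = 7090.909ms

1. 0.0ms @ 0 + 545.455ms (3/5)
2. 545.455ms @ 3/5 + 545.455ms (3/5)
3. 1090.909ms @ 6/5 + 1090.909ms (6/5)
4. 2181.818ms @ 12/5 + 545.455ms (3/5)
5. 2727.273ms @ 3 + 340.909ms (3/8)
6. 3068.182ms @ 27/8 + 340.909ms (3/8)
7. 3409.091ms @ 15/4 + 681.818ms (3/4)
8. 4090.909ms @ 9/2 + 1363.636ms (3/2)
9. 5454.545ms @ 6 + 545.455ms (3/5)
10. 6000.0ms @ 33/5 + 1090.909ms (6/5)
11. 7090.909ms @ 39/5 + 545.455ms (3/5)
12. 7636.364ms @ 42/5 + 545.455ms (3/5)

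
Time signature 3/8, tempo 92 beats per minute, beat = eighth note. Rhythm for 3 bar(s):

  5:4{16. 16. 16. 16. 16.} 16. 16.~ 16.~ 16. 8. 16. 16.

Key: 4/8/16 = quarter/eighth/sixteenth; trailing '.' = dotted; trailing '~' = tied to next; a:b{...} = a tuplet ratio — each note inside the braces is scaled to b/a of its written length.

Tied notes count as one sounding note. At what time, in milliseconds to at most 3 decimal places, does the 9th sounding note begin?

1. 0.0ms @ 0 + 391.304ms (3/5)
2. 391.304ms @ 3/5 + 391.304ms (3/5)
3. 782.609ms @ 6/5 + 391.304ms (3/5)
4. 1173.913ms @ 9/5 + 391.304ms (3/5)
5. 1565.217ms @ 12/5 + 391.304ms (3/5)
6. 1956.522ms @ 3 + 489.13ms (3/4)
7. 2445.652ms @ 15/4 + 1467.391ms (9/4)
8. 3913.043ms @ 6 + 978.261ms (3/2)
9. 4891.304ms @ 15/2 + 489.13ms (3/4)
10. 5380.435ms @ 33/4 + 489.13ms (3/4)

note 9 onset = 15/2b = 4891.304ms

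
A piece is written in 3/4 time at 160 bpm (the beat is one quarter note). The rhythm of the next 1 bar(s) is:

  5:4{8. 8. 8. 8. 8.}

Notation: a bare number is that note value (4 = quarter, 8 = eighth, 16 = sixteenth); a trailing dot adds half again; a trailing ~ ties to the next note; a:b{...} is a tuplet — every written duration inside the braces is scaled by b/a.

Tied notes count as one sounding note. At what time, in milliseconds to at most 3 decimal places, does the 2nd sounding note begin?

1. 0.0ms @ 0 + 225.0ms (3/5)
2. 225.0ms @ 3/5 + 225.0ms (3/5)
3. 450.0ms @ 6/5 + 225.0ms (3/5)
4. 675.0ms @ 9/5 + 225.0ms (3/5)
5. 900.0ms @ 12/5 + 225.0ms (3/5)

note 2 onset = 3/5b = 225.0ms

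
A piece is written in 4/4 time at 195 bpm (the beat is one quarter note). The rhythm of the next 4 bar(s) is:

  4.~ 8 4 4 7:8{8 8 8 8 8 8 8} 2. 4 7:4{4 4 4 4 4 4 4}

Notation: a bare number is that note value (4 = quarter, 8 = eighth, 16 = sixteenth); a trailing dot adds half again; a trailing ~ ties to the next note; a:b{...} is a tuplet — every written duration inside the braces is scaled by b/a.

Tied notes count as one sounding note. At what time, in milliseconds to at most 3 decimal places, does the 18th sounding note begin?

1. 0.0ms @ 0 + 615.385ms (2)
2. 615.385ms @ 2 + 307.692ms (1)
3. 923.077ms @ 3 + 307.692ms (1)
4. 1230.769ms @ 4 + 175.824ms (4/7)
5. 1406.593ms @ 32/7 + 175.824ms (4/7)
6. 1582.418ms @ 36/7 + 175.824ms (4/7)
7. 1758.242ms @ 40/7 + 175.824ms (4/7)
8. 1934.066ms @ 44/7 + 175.824ms (4/7)
9. 2109.89ms @ 48/7 + 175.824ms (4/7)
10. 2285.714ms @ 52/7 + 175.824ms (4/7)
11. 2461.538ms @ 8 + 923.077ms (3)
12. 3384.615ms @ 11 + 307.692ms (1)
13. 3692.308ms @ 12 + 175.824ms (4/7)
14. 3868.132ms @ 88/7 + 175.824ms (4/7)
15. 4043.956ms @ 92/7 + 175.824ms (4/7)
16. 4219.78ms @ 96/7 + 175.824ms (4/7)
17. 4395.604ms @ 100/7 + 175.824ms (4/7)
18. 4571.429ms @ 104/7 + 175.824ms (4/7)
19. 4747.253ms @ 108/7 + 175.824ms (4/7)

note 18 onset = 104/7b = 4571.429ms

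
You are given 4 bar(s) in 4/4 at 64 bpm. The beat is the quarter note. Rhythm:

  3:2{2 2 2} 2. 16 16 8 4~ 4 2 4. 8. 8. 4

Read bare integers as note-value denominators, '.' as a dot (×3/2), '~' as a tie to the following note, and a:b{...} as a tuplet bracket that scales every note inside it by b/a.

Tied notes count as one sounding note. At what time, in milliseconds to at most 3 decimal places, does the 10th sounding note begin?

note 10 onset = 12b = 11250.0ms

1. 0.0ms @ 0 + 1250.0ms (4/3)
2. 1250.0ms @ 4/3 + 1250.0ms (4/3)
3. 2500.0ms @ 8/3 + 1250.0ms (4/3)
4. 3750.0ms @ 4 + 2812.5ms (3)
5. 6562.5ms @ 7 + 234.375ms (1/4)
6. 6796.875ms @ 29/4 + 234.375ms (1/4)
7. 7031.25ms @ 15/2 + 468.75ms (1/2)
8. 7500.0ms @ 8 + 1875.0ms (2)
9. 9375.0ms @ 10 + 1875.0ms (2)
10. 11250.0ms @ 12 + 1406.25ms (3/2)
11. 12656.25ms @ 27/2 + 703.125ms (3/4)
12. 13359.375ms @ 57/4 + 703.125ms (3/4)
13. 14062.5ms @ 15 + 937.5ms (1)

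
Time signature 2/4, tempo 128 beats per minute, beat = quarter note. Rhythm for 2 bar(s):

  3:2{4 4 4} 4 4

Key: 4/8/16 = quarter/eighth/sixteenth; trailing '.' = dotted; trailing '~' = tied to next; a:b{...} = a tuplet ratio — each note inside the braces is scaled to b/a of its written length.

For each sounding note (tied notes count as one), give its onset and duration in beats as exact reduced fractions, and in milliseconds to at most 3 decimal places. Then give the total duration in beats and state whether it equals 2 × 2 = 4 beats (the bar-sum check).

1) 0.0ms=0b +312.5ms=2/3b
2) 312.5ms=2/3b +312.5ms=2/3b
3) 625.0ms=4/3b +312.5ms=2/3b
4) 937.5ms=2b +468.75ms=1b
5) 1406.25ms=3b +468.75ms=1b
Σ=4b of 4 (128bpm 2/4) — PASS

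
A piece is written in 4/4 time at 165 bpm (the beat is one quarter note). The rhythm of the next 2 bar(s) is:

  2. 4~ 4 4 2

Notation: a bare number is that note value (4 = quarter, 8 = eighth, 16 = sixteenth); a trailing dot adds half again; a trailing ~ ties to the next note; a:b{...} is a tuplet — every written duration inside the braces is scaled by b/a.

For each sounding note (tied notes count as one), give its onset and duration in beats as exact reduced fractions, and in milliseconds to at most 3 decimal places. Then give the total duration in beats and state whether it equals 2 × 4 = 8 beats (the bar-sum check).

1) 0.0ms=0b +1090.909ms=3b
2) 1090.909ms=3b +727.273ms=2b
3) 1818.182ms=5b +363.636ms=1b
4) 2181.818ms=6b +727.273ms=2b
Σ=8b of 8 (165bpm 4/4) — PASS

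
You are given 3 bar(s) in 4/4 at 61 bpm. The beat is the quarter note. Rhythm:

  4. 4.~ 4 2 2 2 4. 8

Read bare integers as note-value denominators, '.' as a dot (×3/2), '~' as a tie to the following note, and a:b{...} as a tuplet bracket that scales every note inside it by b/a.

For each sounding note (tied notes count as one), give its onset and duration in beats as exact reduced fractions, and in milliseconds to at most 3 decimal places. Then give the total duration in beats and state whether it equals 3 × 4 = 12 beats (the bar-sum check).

1) 0.0ms=0b +1475.41ms=3/2b
2) 1475.41ms=3/2b +2459.016ms=5/2b
3) 3934.426ms=4b +1967.213ms=2b
4) 5901.639ms=6b +1967.213ms=2b
5) 7868.852ms=8b +1967.213ms=2b
6) 9836.066ms=10b +1475.41ms=3/2b
7) 11311.475ms=23/2b +491.803ms=1/2b
Σ=12b of 12 (61bpm 4/4) — PASS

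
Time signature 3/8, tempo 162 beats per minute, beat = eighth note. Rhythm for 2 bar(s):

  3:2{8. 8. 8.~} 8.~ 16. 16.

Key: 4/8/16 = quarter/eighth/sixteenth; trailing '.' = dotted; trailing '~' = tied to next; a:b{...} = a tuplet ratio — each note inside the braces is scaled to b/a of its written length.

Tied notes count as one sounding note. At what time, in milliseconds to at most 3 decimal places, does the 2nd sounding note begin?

note 2 onset = 1b = 370.37ms

1. 0.0ms @ 0 + 370.37ms (1)
2. 370.37ms @ 1 + 370.37ms (1)
3. 740.741ms @ 2 + 1203.704ms (13/4)
4. 1944.444ms @ 21/4 + 277.778ms (3/4)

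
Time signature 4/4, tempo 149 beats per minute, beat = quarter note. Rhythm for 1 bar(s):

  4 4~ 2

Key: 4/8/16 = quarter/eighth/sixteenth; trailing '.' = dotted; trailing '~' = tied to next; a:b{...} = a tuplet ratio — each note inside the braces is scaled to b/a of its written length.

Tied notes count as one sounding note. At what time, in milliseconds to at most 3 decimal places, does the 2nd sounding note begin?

note 2 onset = 1b = 402.685ms

1. 0.0ms @ 0 + 402.685ms (1)
2. 402.685ms @ 1 + 1208.054ms (3)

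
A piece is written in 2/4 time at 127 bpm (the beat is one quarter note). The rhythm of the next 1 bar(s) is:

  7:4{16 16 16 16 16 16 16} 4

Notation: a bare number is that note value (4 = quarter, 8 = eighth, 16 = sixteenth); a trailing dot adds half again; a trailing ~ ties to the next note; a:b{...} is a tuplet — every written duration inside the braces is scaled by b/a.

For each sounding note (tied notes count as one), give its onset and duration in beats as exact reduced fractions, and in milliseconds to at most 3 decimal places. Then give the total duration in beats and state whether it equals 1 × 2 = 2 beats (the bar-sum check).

1) 0.0ms=0b +67.492ms=1/7b
2) 67.492ms=1/7b +67.492ms=1/7b
3) 134.983ms=2/7b +67.492ms=1/7b
4) 202.475ms=3/7b +67.492ms=1/7b
5) 269.966ms=4/7b +67.492ms=1/7b
6) 337.458ms=5/7b +67.492ms=1/7b
7) 404.949ms=6/7b +67.492ms=1/7b
8) 472.441ms=1b +472.441ms=1b
Σ=2b of 2 (127bpm 2/4) — PASS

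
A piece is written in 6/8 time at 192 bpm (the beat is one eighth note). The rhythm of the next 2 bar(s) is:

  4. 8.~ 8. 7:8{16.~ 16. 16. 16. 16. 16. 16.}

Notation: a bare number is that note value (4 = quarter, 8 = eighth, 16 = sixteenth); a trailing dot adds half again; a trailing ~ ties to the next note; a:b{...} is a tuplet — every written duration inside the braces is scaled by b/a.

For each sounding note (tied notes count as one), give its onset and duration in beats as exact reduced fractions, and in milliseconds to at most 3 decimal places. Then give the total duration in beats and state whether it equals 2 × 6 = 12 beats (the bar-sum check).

1) 0.0ms=0b +937.5ms=3b
2) 937.5ms=3b +937.5ms=3b
3) 1875.0ms=6b +535.714ms=12/7b
4) 2410.714ms=54/7b +267.857ms=6/7b
5) 2678.571ms=60/7b +267.857ms=6/7b
6) 2946.429ms=66/7b +267.857ms=6/7b
7) 3214.286ms=72/7b +267.857ms=6/7b
8) 3482.143ms=78/7b +267.857ms=6/7b
Σ=12b of 12 (192bpm 6/8) — PASS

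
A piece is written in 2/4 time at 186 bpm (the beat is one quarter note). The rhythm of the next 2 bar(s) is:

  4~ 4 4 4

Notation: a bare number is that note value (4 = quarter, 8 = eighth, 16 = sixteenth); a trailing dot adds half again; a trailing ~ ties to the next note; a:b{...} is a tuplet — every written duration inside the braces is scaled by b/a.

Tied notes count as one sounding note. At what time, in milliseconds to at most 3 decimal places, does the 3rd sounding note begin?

1. 0.0ms @ 0 + 645.161ms (2)
2. 645.161ms @ 2 + 322.581ms (1)
3. 967.742ms @ 3 + 322.581ms (1)

note 3 onset = 3b = 967.742ms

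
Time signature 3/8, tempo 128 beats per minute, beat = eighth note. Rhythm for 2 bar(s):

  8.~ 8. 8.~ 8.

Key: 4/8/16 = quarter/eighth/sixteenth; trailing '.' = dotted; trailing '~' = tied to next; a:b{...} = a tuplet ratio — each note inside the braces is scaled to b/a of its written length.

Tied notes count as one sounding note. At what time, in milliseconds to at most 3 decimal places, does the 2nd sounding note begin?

note 2 onset = 3b = 1406.25ms

1. 0.0ms @ 0 + 1406.25ms (3)
2. 1406.25ms @ 3 + 1406.25ms (3)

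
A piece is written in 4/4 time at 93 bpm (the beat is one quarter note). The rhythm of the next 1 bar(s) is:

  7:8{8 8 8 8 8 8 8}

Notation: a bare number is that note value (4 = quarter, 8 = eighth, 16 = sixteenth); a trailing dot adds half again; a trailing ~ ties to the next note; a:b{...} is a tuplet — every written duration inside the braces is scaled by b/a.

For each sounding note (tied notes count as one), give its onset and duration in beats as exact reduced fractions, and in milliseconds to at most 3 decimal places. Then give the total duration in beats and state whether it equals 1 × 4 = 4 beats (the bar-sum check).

1) 0.0ms=0b +368.664ms=4/7b
2) 368.664ms=4/7b +368.664ms=4/7b
3) 737.327ms=8/7b +368.664ms=4/7b
4) 1105.991ms=12/7b +368.664ms=4/7b
5) 1474.654ms=16/7b +368.664ms=4/7b
6) 1843.318ms=20/7b +368.664ms=4/7b
7) 2211.982ms=24/7b +368.664ms=4/7b
Σ=4b of 4 (93bpm 4/4) — PASS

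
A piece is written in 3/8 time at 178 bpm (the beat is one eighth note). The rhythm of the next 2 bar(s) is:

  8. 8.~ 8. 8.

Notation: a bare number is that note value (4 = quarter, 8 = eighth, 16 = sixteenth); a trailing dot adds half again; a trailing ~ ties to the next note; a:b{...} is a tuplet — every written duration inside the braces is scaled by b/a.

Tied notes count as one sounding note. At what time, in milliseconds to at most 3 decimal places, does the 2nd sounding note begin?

1. 0.0ms @ 0 + 505.618ms (3/2)
2. 505.618ms @ 3/2 + 1011.236ms (3)
3. 1516.854ms @ 9/2 + 505.618ms (3/2)

note 2 onset = 3/2b = 505.618ms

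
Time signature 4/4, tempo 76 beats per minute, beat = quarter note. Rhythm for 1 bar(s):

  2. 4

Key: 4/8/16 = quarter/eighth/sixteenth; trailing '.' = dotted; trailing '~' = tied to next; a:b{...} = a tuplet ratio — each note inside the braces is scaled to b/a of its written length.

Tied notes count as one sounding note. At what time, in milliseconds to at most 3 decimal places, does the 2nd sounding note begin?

note 2 onset = 3b = 2368.421ms

1. 0.0ms @ 0 + 2368.421ms (3)
2. 2368.421ms @ 3 + 789.474ms (1)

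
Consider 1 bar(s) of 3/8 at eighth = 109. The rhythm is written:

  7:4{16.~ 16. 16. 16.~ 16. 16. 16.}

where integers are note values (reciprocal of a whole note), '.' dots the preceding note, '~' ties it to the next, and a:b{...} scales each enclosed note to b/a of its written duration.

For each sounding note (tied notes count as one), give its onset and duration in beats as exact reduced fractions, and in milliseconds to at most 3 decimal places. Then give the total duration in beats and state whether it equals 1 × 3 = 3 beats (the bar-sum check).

1) 0.0ms=0b +471.822ms=6/7b
2) 471.822ms=6/7b +235.911ms=3/7b
3) 707.733ms=9/7b +471.822ms=6/7b
4) 1179.554ms=15/7b +235.911ms=3/7b
5) 1415.465ms=18/7b +235.911ms=3/7b
Σ=3b of 3 (109bpm 3/8) — PASS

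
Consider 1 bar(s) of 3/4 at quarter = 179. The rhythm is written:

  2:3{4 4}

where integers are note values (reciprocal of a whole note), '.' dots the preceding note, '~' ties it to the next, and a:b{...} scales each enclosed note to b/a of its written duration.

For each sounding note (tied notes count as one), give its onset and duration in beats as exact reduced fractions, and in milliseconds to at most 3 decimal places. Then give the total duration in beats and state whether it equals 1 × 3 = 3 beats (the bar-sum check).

1) 0.0ms=0b +502.793ms=3/2b
2) 502.793ms=3/2b +502.793ms=3/2b
Σ=3b of 3 (179bpm 3/4) — PASS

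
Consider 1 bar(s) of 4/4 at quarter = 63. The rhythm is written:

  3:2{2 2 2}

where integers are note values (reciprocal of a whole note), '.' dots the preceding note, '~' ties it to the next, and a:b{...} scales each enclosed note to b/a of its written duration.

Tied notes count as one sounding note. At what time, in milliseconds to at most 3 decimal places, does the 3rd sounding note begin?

note 3 onset = 8/3b = 2539.683ms

1. 0.0ms @ 0 + 1269.841ms (4/3)
2. 1269.841ms @ 4/3 + 1269.841ms (4/3)
3. 2539.683ms @ 8/3 + 1269.841ms (4/3)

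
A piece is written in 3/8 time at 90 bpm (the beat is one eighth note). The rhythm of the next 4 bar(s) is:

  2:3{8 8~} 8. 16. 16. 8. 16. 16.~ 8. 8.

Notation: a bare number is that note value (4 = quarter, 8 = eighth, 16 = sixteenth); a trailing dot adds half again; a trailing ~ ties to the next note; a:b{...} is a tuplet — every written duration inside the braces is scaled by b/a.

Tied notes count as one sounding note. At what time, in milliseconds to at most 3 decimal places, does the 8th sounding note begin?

note 8 onset = 21/2b = 7000.0ms

1. 0.0ms @ 0 + 1000.0ms (3/2)
2. 1000.0ms @ 3/2 + 2000.0ms (3)
3. 3000.0ms @ 9/2 + 500.0ms (3/4)
4. 3500.0ms @ 21/4 + 500.0ms (3/4)
5. 4000.0ms @ 6 + 1000.0ms (3/2)
6. 5000.0ms @ 15/2 + 500.0ms (3/4)
7. 5500.0ms @ 33/4 + 1500.0ms (9/4)
8. 7000.0ms @ 21/2 + 1000.0ms (3/2)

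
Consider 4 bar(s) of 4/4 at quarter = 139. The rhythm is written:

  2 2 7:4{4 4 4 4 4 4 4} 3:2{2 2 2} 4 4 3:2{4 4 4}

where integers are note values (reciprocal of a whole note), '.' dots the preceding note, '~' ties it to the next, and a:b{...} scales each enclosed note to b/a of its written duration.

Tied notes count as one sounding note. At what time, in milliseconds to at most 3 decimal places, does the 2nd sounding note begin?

note 2 onset = 2b = 863.309ms

1. 0.0ms @ 0 + 863.309ms (2)
2. 863.309ms @ 2 + 863.309ms (2)
3. 1726.619ms @ 4 + 246.66ms (4/7)
4. 1973.279ms @ 32/7 + 246.66ms (4/7)
5. 2219.938ms @ 36/7 + 246.66ms (4/7)
6. 2466.598ms @ 40/7 + 246.66ms (4/7)
7. 2713.258ms @ 44/7 + 246.66ms (4/7)
8. 2959.918ms @ 48/7 + 246.66ms (4/7)
9. 3206.578ms @ 52/7 + 246.66ms (4/7)
10. 3453.237ms @ 8 + 575.54ms (4/3)
11. 4028.777ms @ 28/3 + 575.54ms (4/3)
12. 4604.317ms @ 32/3 + 575.54ms (4/3)
13. 5179.856ms @ 12 + 431.655ms (1)
14. 5611.511ms @ 13 + 431.655ms (1)
15. 6043.165ms @ 14 + 287.77ms (2/3)
16. 6330.935ms @ 44/3 + 287.77ms (2/3)
17. 6618.705ms @ 46/3 + 287.77ms (2/3)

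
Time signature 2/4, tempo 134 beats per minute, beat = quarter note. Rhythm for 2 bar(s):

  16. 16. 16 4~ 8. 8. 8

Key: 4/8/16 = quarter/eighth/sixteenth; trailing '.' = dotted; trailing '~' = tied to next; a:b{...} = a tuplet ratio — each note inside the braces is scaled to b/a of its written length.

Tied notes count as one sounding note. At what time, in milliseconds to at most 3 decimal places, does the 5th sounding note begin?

note 5 onset = 11/4b = 1231.343ms

1. 0.0ms @ 0 + 167.91ms (3/8)
2. 167.91ms @ 3/8 + 167.91ms (3/8)
3. 335.821ms @ 3/4 + 111.94ms (1/4)
4. 447.761ms @ 1 + 783.582ms (7/4)
5. 1231.343ms @ 11/4 + 335.821ms (3/4)
6. 1567.164ms @ 7/2 + 223.881ms (1/2)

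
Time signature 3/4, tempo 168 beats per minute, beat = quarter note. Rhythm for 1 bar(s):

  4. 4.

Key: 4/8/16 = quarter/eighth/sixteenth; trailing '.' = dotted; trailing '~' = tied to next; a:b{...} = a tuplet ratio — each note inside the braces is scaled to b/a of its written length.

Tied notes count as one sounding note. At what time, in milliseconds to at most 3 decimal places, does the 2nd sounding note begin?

note 2 onset = 3/2b = 535.714ms

1. 0.0ms @ 0 + 535.714ms (3/2)
2. 535.714ms @ 3/2 + 535.714ms (3/2)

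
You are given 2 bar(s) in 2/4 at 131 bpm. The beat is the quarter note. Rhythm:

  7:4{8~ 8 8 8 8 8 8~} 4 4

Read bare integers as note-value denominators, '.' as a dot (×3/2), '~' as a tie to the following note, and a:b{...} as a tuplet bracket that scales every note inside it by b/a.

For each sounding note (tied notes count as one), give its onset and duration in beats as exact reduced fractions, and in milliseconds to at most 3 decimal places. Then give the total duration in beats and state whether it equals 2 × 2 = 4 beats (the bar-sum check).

1) 0.0ms=0b +261.723ms=4/7b
2) 261.723ms=4/7b +130.862ms=2/7b
3) 392.585ms=6/7b +130.862ms=2/7b
4) 523.446ms=8/7b +130.862ms=2/7b
5) 654.308ms=10/7b +130.862ms=2/7b
6) 785.169ms=12/7b +588.877ms=9/7b
7) 1374.046ms=3b +458.015ms=1b
Σ=4b of 4 (131bpm 2/4) — PASS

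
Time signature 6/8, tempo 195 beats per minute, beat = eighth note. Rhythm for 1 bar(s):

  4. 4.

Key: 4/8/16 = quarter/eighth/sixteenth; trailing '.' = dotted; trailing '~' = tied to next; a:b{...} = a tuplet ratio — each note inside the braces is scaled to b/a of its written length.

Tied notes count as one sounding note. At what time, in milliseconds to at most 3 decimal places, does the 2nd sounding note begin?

1. 0.0ms @ 0 + 923.077ms (3)
2. 923.077ms @ 3 + 923.077ms (3)

note 2 onset = 3b = 923.077ms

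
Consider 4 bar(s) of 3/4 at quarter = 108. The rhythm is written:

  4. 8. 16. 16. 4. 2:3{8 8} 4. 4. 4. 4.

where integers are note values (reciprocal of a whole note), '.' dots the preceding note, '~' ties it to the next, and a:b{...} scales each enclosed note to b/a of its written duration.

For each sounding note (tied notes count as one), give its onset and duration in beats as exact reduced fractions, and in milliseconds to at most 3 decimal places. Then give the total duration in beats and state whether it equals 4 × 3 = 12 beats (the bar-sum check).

1) 0.0ms=0b +833.333ms=3/2b
2) 833.333ms=3/2b +416.667ms=3/4b
3) 1250.0ms=9/4b +208.333ms=3/8b
4) 1458.333ms=21/8b +208.333ms=3/8b
5) 1666.667ms=3b +833.333ms=3/2b
6) 2500.0ms=9/2b +416.667ms=3/4b
7) 2916.667ms=21/4b +416.667ms=3/4b
8) 3333.333ms=6b +833.333ms=3/2b
9) 4166.667ms=15/2b +833.333ms=3/2b
10) 5000.0ms=9b +833.333ms=3/2b
11) 5833.333ms=21/2b +833.333ms=3/2b
Σ=12b of 12 (108bpm 3/4) — PASS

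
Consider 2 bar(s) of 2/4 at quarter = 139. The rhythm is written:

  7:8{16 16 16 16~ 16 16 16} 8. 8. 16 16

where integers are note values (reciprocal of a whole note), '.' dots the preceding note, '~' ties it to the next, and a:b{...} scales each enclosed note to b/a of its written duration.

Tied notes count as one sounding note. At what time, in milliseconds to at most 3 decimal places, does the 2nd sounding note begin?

note 2 onset = 2/7b = 123.33ms

1. 0.0ms @ 0 + 123.33ms (2/7)
2. 123.33ms @ 2/7 + 123.33ms (2/7)
3. 246.66ms @ 4/7 + 123.33ms (2/7)
4. 369.99ms @ 6/7 + 246.66ms (4/7)
5. 616.65ms @ 10/7 + 123.33ms (2/7)
6. 739.979ms @ 12/7 + 123.33ms (2/7)
7. 863.309ms @ 2 + 323.741ms (3/4)
8. 1187.05ms @ 11/4 + 323.741ms (3/4)
9. 1510.791ms @ 7/2 + 107.914ms (1/4)
10. 1618.705ms @ 15/4 + 107.914ms (1/4)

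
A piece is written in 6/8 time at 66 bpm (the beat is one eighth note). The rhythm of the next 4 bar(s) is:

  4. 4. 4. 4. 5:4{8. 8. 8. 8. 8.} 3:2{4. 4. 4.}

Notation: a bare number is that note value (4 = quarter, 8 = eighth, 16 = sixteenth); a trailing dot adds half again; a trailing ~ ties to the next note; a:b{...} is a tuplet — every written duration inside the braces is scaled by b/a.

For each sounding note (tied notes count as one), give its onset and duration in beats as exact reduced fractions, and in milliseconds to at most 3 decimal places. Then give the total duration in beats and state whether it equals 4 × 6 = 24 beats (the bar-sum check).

1) 0.0ms=0b +2727.273ms=3b
2) 2727.273ms=3b +2727.273ms=3b
3) 5454.545ms=6b +2727.273ms=3b
4) 8181.818ms=9b +2727.273ms=3b
5) 10909.091ms=12b +1090.909ms=6/5b
6) 12000.0ms=66/5b +1090.909ms=6/5b
7) 13090.909ms=72/5b +1090.909ms=6/5b
8) 14181.818ms=78/5b +1090.909ms=6/5b
9) 15272.727ms=84/5b +1090.909ms=6/5b
10) 16363.636ms=18b +1818.182ms=2b
11) 18181.818ms=20b +1818.182ms=2b
12) 20000.0ms=22b +1818.182ms=2b
Σ=24b of 24 (66bpm 6/8) — PASS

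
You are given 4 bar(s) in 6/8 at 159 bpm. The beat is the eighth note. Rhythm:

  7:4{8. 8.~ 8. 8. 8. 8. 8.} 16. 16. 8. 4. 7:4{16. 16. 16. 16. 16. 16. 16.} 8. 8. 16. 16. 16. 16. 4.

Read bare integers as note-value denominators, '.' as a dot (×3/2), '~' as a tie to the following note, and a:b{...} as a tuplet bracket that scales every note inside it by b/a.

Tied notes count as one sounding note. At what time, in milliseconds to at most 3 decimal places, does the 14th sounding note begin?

1. 0.0ms @ 0 + 323.45ms (6/7)
2. 323.45ms @ 6/7 + 646.9ms (12/7)
3. 970.35ms @ 18/7 + 323.45ms (6/7)
4. 1293.801ms @ 24/7 + 323.45ms (6/7)
5. 1617.251ms @ 30/7 + 323.45ms (6/7)
6. 1940.701ms @ 36/7 + 323.45ms (6/7)
7. 2264.151ms @ 6 + 283.019ms (3/4)
8. 2547.17ms @ 27/4 + 283.019ms (3/4)
9. 2830.189ms @ 15/2 + 566.038ms (3/2)
10. 3396.226ms @ 9 + 1132.075ms (3)
11. 4528.302ms @ 12 + 161.725ms (3/7)
12. 4690.027ms @ 87/7 + 161.725ms (3/7)
13. 4851.752ms @ 90/7 + 161.725ms (3/7)
14. 5013.477ms @ 93/7 + 161.725ms (3/7)
15. 5175.202ms @ 96/7 + 161.725ms (3/7)
16. 5336.927ms @ 99/7 + 161.725ms (3/7)
17. 5498.652ms @ 102/7 + 161.725ms (3/7)
18. 5660.377ms @ 15 + 566.038ms (3/2)
19. 6226.415ms @ 33/2 + 566.038ms (3/2)
20. 6792.453ms @ 18 + 283.019ms (3/4)
21. 7075.472ms @ 75/4 + 283.019ms (3/4)
22. 7358.491ms @ 39/2 + 283.019ms (3/4)
23. 7641.509ms @ 81/4 + 283.019ms (3/4)
24. 7924.528ms @ 21 + 1132.075ms (3)

note 14 onset = 93/7b = 5013.477ms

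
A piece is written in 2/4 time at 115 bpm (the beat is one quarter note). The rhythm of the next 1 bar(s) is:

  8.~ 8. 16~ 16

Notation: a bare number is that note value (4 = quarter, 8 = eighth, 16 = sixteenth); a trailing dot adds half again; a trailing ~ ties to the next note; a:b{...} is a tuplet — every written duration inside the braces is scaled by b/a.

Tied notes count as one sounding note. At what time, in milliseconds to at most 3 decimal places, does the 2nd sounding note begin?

1. 0.0ms @ 0 + 782.609ms (3/2)
2. 782.609ms @ 3/2 + 260.87ms (1/2)

note 2 onset = 3/2b = 782.609ms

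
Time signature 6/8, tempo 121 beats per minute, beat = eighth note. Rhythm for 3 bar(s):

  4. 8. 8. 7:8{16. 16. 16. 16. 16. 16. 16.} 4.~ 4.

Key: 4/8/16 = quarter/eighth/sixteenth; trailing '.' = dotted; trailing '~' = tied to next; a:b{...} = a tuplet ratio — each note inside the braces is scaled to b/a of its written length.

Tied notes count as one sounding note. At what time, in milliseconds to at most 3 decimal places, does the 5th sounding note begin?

1. 0.0ms @ 0 + 1487.603ms (3)
2. 1487.603ms @ 3 + 743.802ms (3/2)
3. 2231.405ms @ 9/2 + 743.802ms (3/2)
4. 2975.207ms @ 6 + 425.03ms (6/7)
5. 3400.236ms @ 48/7 + 425.03ms (6/7)
6. 3825.266ms @ 54/7 + 425.03ms (6/7)
7. 4250.295ms @ 60/7 + 425.03ms (6/7)
8. 4675.325ms @ 66/7 + 425.03ms (6/7)
9. 5100.354ms @ 72/7 + 425.03ms (6/7)
10. 5525.384ms @ 78/7 + 425.03ms (6/7)
11. 5950.413ms @ 12 + 2975.207ms (6)

note 5 onset = 48/7b = 3400.236ms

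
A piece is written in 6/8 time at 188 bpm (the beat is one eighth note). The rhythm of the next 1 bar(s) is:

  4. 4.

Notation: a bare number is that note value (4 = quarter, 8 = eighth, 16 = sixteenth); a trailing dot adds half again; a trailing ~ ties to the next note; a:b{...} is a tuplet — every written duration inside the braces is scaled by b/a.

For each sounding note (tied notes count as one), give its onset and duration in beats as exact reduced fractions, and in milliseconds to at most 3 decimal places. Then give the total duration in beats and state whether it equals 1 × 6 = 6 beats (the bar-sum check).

1) 0.0ms=0b +957.447ms=3b
2) 957.447ms=3b +957.447ms=3b
Σ=6b of 6 (188bpm 6/8) — PASS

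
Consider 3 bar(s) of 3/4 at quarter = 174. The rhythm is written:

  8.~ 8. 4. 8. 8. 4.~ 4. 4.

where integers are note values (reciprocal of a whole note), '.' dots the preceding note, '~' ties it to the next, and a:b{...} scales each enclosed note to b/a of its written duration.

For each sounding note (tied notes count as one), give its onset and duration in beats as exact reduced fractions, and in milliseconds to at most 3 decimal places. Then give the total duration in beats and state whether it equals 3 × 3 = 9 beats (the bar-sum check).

1) 0.0ms=0b +517.241ms=3/2b
2) 517.241ms=3/2b +517.241ms=3/2b
3) 1034.483ms=3b +258.621ms=3/4b
4) 1293.103ms=15/4b +258.621ms=3/4b
5) 1551.724ms=9/2b +1034.483ms=3b
6) 2586.207ms=15/2b +517.241ms=3/2b
Σ=9b of 9 (174bpm 3/4) — PASS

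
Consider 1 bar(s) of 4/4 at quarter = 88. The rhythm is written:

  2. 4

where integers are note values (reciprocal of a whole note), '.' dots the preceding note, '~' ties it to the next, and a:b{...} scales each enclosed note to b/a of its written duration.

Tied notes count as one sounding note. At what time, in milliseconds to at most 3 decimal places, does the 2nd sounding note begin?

1. 0.0ms @ 0 + 2045.455ms (3)
2. 2045.455ms @ 3 + 681.818ms (1)

note 2 onset = 3b = 2045.455ms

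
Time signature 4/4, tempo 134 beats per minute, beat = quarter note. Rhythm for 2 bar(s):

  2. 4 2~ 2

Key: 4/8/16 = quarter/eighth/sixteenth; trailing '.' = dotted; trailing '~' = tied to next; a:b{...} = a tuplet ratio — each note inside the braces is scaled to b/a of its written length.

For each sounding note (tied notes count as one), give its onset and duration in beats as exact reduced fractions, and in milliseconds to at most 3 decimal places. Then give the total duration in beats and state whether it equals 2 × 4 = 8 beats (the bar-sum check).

1) 0.0ms=0b +1343.284ms=3b
2) 1343.284ms=3b +447.761ms=1b
3) 1791.045ms=4b +1791.045ms=4b
Σ=8b of 8 (134bpm 4/4) — PASS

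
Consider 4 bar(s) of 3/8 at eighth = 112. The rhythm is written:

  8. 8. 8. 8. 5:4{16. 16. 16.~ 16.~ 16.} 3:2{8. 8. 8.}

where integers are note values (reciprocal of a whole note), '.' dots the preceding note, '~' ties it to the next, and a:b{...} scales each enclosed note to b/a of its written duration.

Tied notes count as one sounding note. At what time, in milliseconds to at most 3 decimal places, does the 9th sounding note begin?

note 9 onset = 10b = 5357.143ms

1. 0.0ms @ 0 + 803.571ms (3/2)
2. 803.571ms @ 3/2 + 803.571ms (3/2)
3. 1607.143ms @ 3 + 803.571ms (3/2)
4. 2410.714ms @ 9/2 + 803.571ms (3/2)
5. 3214.286ms @ 6 + 321.429ms (3/5)
6. 3535.714ms @ 33/5 + 321.429ms (3/5)
7. 3857.143ms @ 36/5 + 964.286ms (9/5)
8. 4821.429ms @ 9 + 535.714ms (1)
9. 5357.143ms @ 10 + 535.714ms (1)
10. 5892.857ms @ 11 + 535.714ms (1)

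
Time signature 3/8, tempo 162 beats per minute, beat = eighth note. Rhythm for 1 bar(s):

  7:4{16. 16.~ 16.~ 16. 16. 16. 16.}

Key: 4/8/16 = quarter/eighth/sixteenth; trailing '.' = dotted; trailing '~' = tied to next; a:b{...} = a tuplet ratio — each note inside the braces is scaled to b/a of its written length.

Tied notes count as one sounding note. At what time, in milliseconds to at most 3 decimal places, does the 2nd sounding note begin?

note 2 onset = 3/7b = 158.73ms

1. 0.0ms @ 0 + 158.73ms (3/7)
2. 158.73ms @ 3/7 + 476.19ms (9/7)
3. 634.921ms @ 12/7 + 158.73ms (3/7)
4. 793.651ms @ 15/7 + 158.73ms (3/7)
5. 952.381ms @ 18/7 + 158.73ms (3/7)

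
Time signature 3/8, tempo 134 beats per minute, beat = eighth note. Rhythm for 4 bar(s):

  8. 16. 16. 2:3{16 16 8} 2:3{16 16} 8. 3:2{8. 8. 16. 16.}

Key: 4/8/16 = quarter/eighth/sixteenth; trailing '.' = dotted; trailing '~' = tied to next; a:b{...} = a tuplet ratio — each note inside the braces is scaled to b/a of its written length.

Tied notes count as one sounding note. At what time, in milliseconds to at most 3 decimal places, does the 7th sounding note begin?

1. 0.0ms @ 0 + 671.642ms (3/2)
2. 671.642ms @ 3/2 + 335.821ms (3/4)
3. 1007.463ms @ 9/4 + 335.821ms (3/4)
4. 1343.284ms @ 3 + 335.821ms (3/4)
5. 1679.104ms @ 15/4 + 335.821ms (3/4)
6. 2014.925ms @ 9/2 + 671.642ms (3/2)
7. 2686.567ms @ 6 + 335.821ms (3/4)
8. 3022.388ms @ 27/4 + 335.821ms (3/4)
9. 3358.209ms @ 15/2 + 671.642ms (3/2)
10. 4029.851ms @ 9 + 447.761ms (1)
11. 4477.612ms @ 10 + 447.761ms (1)
12. 4925.373ms @ 11 + 223.881ms (1/2)
13. 5149.254ms @ 23/2 + 223.881ms (1/2)

note 7 onset = 6b = 2686.567ms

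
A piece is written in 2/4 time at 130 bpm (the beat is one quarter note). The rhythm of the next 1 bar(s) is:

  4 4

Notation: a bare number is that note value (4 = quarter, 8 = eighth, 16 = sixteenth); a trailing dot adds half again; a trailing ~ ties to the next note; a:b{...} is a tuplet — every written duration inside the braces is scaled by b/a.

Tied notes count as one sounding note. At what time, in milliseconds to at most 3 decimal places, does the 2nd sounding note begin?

1. 0.0ms @ 0 + 461.538ms (1)
2. 461.538ms @ 1 + 461.538ms (1)

note 2 onset = 1b = 461.538ms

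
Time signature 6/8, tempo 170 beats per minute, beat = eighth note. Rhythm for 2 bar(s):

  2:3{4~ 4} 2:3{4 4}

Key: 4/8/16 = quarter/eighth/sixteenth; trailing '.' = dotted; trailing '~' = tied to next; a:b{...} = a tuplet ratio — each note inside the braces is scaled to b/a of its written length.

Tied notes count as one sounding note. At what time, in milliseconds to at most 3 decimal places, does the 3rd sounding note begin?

note 3 onset = 9b = 3176.471ms

1. 0.0ms @ 0 + 2117.647ms (6)
2. 2117.647ms @ 6 + 1058.824ms (3)
3. 3176.471ms @ 9 + 1058.824ms (3)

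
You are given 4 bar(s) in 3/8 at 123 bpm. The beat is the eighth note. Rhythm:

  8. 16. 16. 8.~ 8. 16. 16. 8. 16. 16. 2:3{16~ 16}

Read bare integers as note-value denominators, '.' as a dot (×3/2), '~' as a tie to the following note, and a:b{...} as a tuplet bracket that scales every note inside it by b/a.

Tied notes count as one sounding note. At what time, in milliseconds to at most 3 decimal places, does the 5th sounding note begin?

1. 0.0ms @ 0 + 731.707ms (3/2)
2. 731.707ms @ 3/2 + 365.854ms (3/4)
3. 1097.561ms @ 9/4 + 365.854ms (3/4)
4. 1463.415ms @ 3 + 1463.415ms (3)
5. 2926.829ms @ 6 + 365.854ms (3/4)
6. 3292.683ms @ 27/4 + 365.854ms (3/4)
7. 3658.537ms @ 15/2 + 731.707ms (3/2)
8. 4390.244ms @ 9 + 365.854ms (3/4)
9. 4756.098ms @ 39/4 + 365.854ms (3/4)
10. 5121.951ms @ 21/2 + 731.707ms (3/2)

note 5 onset = 6b = 2926.829ms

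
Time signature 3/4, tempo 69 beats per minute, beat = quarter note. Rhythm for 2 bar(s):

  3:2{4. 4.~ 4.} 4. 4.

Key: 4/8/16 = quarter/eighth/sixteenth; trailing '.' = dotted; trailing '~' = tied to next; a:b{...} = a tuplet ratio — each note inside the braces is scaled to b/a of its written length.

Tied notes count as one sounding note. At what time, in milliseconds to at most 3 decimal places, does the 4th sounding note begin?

1. 0.0ms @ 0 + 869.565ms (1)
2. 869.565ms @ 1 + 1739.13ms (2)
3. 2608.696ms @ 3 + 1304.348ms (3/2)
4. 3913.043ms @ 9/2 + 1304.348ms (3/2)

note 4 onset = 9/2b = 3913.043ms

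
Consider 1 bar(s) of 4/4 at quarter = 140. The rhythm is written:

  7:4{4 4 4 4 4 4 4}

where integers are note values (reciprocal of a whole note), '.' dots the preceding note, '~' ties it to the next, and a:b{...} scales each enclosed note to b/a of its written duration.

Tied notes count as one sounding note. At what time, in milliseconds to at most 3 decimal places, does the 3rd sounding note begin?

note 3 onset = 8/7b = 489.796ms

1. 0.0ms @ 0 + 244.898ms (4/7)
2. 244.898ms @ 4/7 + 244.898ms (4/7)
3. 489.796ms @ 8/7 + 244.898ms (4/7)
4. 734.694ms @ 12/7 + 244.898ms (4/7)
5. 979.592ms @ 16/7 + 244.898ms (4/7)
6. 1224.49ms @ 20/7 + 244.898ms (4/7)
7. 1469.388ms @ 24/7 + 244.898ms (4/7)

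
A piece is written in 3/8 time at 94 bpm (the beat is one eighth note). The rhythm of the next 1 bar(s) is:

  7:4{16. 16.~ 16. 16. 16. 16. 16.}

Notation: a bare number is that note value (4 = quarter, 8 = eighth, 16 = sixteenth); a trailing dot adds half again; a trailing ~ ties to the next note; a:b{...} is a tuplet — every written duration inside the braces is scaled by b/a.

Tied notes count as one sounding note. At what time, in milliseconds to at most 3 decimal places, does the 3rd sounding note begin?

1. 0.0ms @ 0 + 273.556ms (3/7)
2. 273.556ms @ 3/7 + 547.112ms (6/7)
3. 820.669ms @ 9/7 + 273.556ms (3/7)
4. 1094.225ms @ 12/7 + 273.556ms (3/7)
5. 1367.781ms @ 15/7 + 273.556ms (3/7)
6. 1641.337ms @ 18/7 + 273.556ms (3/7)

note 3 onset = 9/7b = 820.669ms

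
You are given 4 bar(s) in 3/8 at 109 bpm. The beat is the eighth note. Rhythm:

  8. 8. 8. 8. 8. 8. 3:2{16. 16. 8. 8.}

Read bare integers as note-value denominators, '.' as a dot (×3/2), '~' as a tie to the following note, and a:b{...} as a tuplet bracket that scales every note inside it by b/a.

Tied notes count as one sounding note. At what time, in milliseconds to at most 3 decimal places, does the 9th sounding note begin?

1. 0.0ms @ 0 + 825.688ms (3/2)
2. 825.688ms @ 3/2 + 825.688ms (3/2)
3. 1651.376ms @ 3 + 825.688ms (3/2)
4. 2477.064ms @ 9/2 + 825.688ms (3/2)
5. 3302.752ms @ 6 + 825.688ms (3/2)
6. 4128.44ms @ 15/2 + 825.688ms (3/2)
7. 4954.128ms @ 9 + 275.229ms (1/2)
8. 5229.358ms @ 19/2 + 275.229ms (1/2)
9. 5504.587ms @ 10 + 550.459ms (1)
10. 6055.046ms @ 11 + 550.459ms (1)

note 9 onset = 10b = 5504.587ms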